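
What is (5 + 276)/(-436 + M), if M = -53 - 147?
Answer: -281/636 ≈ -0.44182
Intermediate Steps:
M = -200
(5 + 276)/(-436 + M) = (5 + 276)/(-436 - 200) = 281/(-636) = 281*(-1/636) = -281/636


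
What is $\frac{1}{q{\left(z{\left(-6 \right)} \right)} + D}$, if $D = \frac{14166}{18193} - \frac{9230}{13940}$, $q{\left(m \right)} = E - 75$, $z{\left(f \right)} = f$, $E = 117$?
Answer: $\frac{25361042}{1068119029} \approx 0.023744$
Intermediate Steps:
$q{\left(m \right)} = 42$ ($q{\left(m \right)} = 117 - 75 = 42$)
$D = \frac{2955265}{25361042}$ ($D = 14166 \cdot \frac{1}{18193} - \frac{923}{1394} = \frac{14166}{18193} - \frac{923}{1394} = \frac{2955265}{25361042} \approx 0.11653$)
$\frac{1}{q{\left(z{\left(-6 \right)} \right)} + D} = \frac{1}{42 + \frac{2955265}{25361042}} = \frac{1}{\frac{1068119029}{25361042}} = \frac{25361042}{1068119029}$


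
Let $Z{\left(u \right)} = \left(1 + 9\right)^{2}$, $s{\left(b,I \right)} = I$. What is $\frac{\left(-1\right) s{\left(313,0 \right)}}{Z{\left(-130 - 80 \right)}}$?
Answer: $0$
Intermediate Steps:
$Z{\left(u \right)} = 100$ ($Z{\left(u \right)} = 10^{2} = 100$)
$\frac{\left(-1\right) s{\left(313,0 \right)}}{Z{\left(-130 - 80 \right)}} = \frac{\left(-1\right) 0}{100} = 0 \cdot \frac{1}{100} = 0$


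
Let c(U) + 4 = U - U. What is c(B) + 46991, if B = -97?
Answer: 46987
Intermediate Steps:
c(U) = -4 (c(U) = -4 + (U - U) = -4 + 0 = -4)
c(B) + 46991 = -4 + 46991 = 46987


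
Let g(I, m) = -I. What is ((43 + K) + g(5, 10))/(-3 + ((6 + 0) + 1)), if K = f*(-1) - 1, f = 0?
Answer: 37/4 ≈ 9.2500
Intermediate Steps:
K = -1 (K = 0*(-1) - 1 = 0 - 1 = -1)
((43 + K) + g(5, 10))/(-3 + ((6 + 0) + 1)) = ((43 - 1) - 1*5)/(-3 + ((6 + 0) + 1)) = (42 - 5)/(-3 + (6 + 1)) = 37/(-3 + 7) = 37/4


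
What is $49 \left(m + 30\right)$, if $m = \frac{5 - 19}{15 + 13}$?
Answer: $\frac{2891}{2} \approx 1445.5$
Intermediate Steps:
$m = - \frac{1}{2}$ ($m = - \frac{14}{28} = \left(-14\right) \frac{1}{28} = - \frac{1}{2} \approx -0.5$)
$49 \left(m + 30\right) = 49 \left(- \frac{1}{2} + 30\right) = 49 \cdot \frac{59}{2} = \frac{2891}{2}$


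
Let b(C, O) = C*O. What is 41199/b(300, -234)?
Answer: -13733/23400 ≈ -0.58688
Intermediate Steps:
41199/b(300, -234) = 41199/((300*(-234))) = 41199/(-70200) = 41199*(-1/70200) = -13733/23400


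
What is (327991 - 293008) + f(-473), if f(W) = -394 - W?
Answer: 35062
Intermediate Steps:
(327991 - 293008) + f(-473) = (327991 - 293008) + (-394 - 1*(-473)) = 34983 + (-394 + 473) = 34983 + 79 = 35062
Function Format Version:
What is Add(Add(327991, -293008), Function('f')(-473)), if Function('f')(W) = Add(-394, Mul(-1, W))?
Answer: 35062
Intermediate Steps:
Add(Add(327991, -293008), Function('f')(-473)) = Add(Add(327991, -293008), Add(-394, Mul(-1, -473))) = Add(34983, Add(-394, 473)) = Add(34983, 79) = 35062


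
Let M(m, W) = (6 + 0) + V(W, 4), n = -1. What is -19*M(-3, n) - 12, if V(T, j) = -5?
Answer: -31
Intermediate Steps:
M(m, W) = 1 (M(m, W) = (6 + 0) - 5 = 6 - 5 = 1)
-19*M(-3, n) - 12 = -19*1 - 12 = -19 - 12 = -31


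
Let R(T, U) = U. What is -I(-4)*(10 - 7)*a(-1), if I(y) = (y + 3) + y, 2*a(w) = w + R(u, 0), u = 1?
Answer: -15/2 ≈ -7.5000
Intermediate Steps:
a(w) = w/2 (a(w) = (w + 0)/2 = w/2)
I(y) = 3 + 2*y (I(y) = (3 + y) + y = 3 + 2*y)
-I(-4)*(10 - 7)*a(-1) = -(3 + 2*(-4))*(10 - 7)*(½)*(-1) = -(3 - 8)*3*(-1)/2 = -(-5*3)*(-1)/2 = -(-15)*(-1)/2 = -1*15/2 = -15/2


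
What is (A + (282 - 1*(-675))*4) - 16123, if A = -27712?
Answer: -40007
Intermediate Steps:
(A + (282 - 1*(-675))*4) - 16123 = (-27712 + (282 - 1*(-675))*4) - 16123 = (-27712 + (282 + 675)*4) - 16123 = (-27712 + 957*4) - 16123 = (-27712 + 3828) - 16123 = -23884 - 16123 = -40007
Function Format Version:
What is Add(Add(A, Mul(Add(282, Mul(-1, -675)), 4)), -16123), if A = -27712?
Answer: -40007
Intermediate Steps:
Add(Add(A, Mul(Add(282, Mul(-1, -675)), 4)), -16123) = Add(Add(-27712, Mul(Add(282, Mul(-1, -675)), 4)), -16123) = Add(Add(-27712, Mul(Add(282, 675), 4)), -16123) = Add(Add(-27712, Mul(957, 4)), -16123) = Add(Add(-27712, 3828), -16123) = Add(-23884, -16123) = -40007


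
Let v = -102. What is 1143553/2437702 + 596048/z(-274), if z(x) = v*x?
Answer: 371236855235/17032223874 ≈ 21.796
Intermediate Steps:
z(x) = -102*x
1143553/2437702 + 596048/z(-274) = 1143553/2437702 + 596048/((-102*(-274))) = 1143553*(1/2437702) + 596048/27948 = 1143553/2437702 + 596048*(1/27948) = 1143553/2437702 + 149012/6987 = 371236855235/17032223874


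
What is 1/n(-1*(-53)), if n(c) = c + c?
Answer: 1/106 ≈ 0.0094340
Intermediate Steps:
n(c) = 2*c
1/n(-1*(-53)) = 1/(2*(-1*(-53))) = 1/(2*53) = 1/106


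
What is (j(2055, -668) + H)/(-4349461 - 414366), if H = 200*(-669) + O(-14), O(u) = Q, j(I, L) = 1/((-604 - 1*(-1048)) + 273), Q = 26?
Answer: 95915957/3415663959 ≈ 0.028081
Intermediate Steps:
j(I, L) = 1/717 (j(I, L) = 1/((-604 + 1048) + 273) = 1/(444 + 273) = 1/717)
O(u) = 26
H = -133774 (H = 200*(-669) + 26 = -133800 + 26 = -133774)
(j(2055, -668) + H)/(-4349461 - 414366) = (1/717 - 133774)/(-4349461 - 414366) = -95915957/717/(-4763827) = -95915957/717*(-1/4763827) = 95915957/3415663959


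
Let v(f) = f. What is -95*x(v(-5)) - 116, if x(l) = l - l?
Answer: -116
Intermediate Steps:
x(l) = 0
-95*x(v(-5)) - 116 = -95*0 - 116 = 0 - 116 = -116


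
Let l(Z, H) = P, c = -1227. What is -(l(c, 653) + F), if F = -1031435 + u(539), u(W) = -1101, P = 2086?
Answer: 1030450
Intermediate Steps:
F = -1032536 (F = -1031435 - 1101 = -1032536)
l(Z, H) = 2086
-(l(c, 653) + F) = -(2086 - 1032536) = -1*(-1030450) = 1030450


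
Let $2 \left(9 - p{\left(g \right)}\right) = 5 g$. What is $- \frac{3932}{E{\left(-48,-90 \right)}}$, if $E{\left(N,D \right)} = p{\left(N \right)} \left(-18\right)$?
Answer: $\frac{1966}{1161} \approx 1.6934$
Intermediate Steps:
$p{\left(g \right)} = 9 - \frac{5 g}{2}$
$E{\left(N,D \right)} = -162 + 45 N$ ($E{\left(N,D \right)} = \left(9 - \frac{5 N}{2}\right) \left(-18\right) = -162 + 45 N$)
$- \frac{3932}{E{\left(-48,-90 \right)}} = - \frac{3932}{-162 + 45 \left(-48\right)} = - \frac{3932}{-162 - 2160} = - \frac{3932}{-2322} = \left(-3932\right) \left(- \frac{1}{2322}\right) = \frac{1966}{1161}$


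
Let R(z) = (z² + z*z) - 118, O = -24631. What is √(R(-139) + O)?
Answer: √13893 ≈ 117.87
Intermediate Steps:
R(z) = -118 + 2*z² (R(z) = (z² + z²) - 118 = 2*z² - 118 = -118 + 2*z²)
√(R(-139) + O) = √((-118 + 2*(-139)²) - 24631) = √((-118 + 2*19321) - 24631) = √((-118 + 38642) - 24631) = √(38524 - 24631) = √13893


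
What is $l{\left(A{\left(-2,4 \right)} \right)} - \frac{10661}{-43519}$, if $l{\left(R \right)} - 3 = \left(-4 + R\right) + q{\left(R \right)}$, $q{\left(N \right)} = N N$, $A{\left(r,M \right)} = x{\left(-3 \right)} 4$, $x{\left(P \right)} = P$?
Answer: $\frac{815950}{6217} \approx 131.24$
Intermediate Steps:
$A{\left(r,M \right)} = -12$ ($A{\left(r,M \right)} = \left(-3\right) 4 = -12$)
$q{\left(N \right)} = N^{2}$
$l{\left(R \right)} = -1 + R + R^{2}$ ($l{\left(R \right)} = 3 + \left(\left(-4 + R\right) + R^{2}\right) = 3 + \left(-4 + R + R^{2}\right) = -1 + R + R^{2}$)
$l{\left(A{\left(-2,4 \right)} \right)} - \frac{10661}{-43519} = \left(-1 - 12 + \left(-12\right)^{2}\right) - \frac{10661}{-43519} = \left(-1 - 12 + 144\right) - 10661 \left(- \frac{1}{43519}\right) = 131 - - \frac{1523}{6217} = 131 + \frac{1523}{6217} = \frac{815950}{6217}$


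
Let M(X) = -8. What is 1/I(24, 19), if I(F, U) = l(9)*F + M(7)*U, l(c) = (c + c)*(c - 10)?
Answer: -1/584 ≈ -0.0017123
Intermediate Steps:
l(c) = 2*c*(-10 + c) (l(c) = (2*c)*(-10 + c) = 2*c*(-10 + c))
I(F, U) = -18*F - 8*U (I(F, U) = (2*9*(-10 + 9))*F - 8*U = (2*9*(-1))*F - 8*U = -18*F - 8*U)
1/I(24, 19) = 1/(-18*24 - 8*19) = 1/(-432 - 152) = 1/(-584) = -1/584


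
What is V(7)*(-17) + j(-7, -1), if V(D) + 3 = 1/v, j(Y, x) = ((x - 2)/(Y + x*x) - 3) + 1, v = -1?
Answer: 133/2 ≈ 66.500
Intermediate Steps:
j(Y, x) = -2 + (-2 + x)/(Y + x²) (j(Y, x) = ((-2 + x)/(Y + x²) - 3) + 1 = (-3 + (-2 + x)/(Y + x²)) + 1 = -2 + (-2 + x)/(Y + x²))
V(D) = -4 (V(D) = -3 + 1/(-1) = -3 - 1 = -4)
V(7)*(-17) + j(-7, -1) = -4*(-17) + (-2 - 1 - 2*(-7) - 2*(-1)²)/(-7 + (-1)²) = 68 + (-2 - 1 + 14 - 2*1)/(-7 + 1) = 68 + (-2 - 1 + 14 - 2)/(-6) = 68 - ⅙*9 = 68 - 3/2 = 133/2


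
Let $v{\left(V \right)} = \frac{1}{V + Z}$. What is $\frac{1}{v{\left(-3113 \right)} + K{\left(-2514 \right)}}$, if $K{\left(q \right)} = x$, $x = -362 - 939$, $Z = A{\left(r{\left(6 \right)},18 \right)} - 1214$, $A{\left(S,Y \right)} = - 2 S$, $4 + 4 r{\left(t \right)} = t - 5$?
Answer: $- \frac{8651}{11254953} \approx -0.00076864$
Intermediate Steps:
$r{\left(t \right)} = - \frac{9}{4} + \frac{t}{4}$ ($r{\left(t \right)} = -1 + \frac{t - 5}{4} = -1 + \frac{-5 + t}{4} = -1 + \left(- \frac{5}{4} + \frac{t}{4}\right) = - \frac{9}{4} + \frac{t}{4}$)
$Z = - \frac{2425}{2}$ ($Z = - 2 \left(- \frac{9}{4} + \frac{1}{4} \cdot 6\right) - 1214 = - 2 \left(- \frac{9}{4} + \frac{3}{2}\right) - 1214 = \left(-2\right) \left(- \frac{3}{4}\right) - 1214 = \frac{3}{2} - 1214 = - \frac{2425}{2} \approx -1212.5$)
$x = -1301$
$K{\left(q \right)} = -1301$
$v{\left(V \right)} = \frac{1}{- \frac{2425}{2} + V}$ ($v{\left(V \right)} = \frac{1}{V - \frac{2425}{2}} = \frac{1}{- \frac{2425}{2} + V}$)
$\frac{1}{v{\left(-3113 \right)} + K{\left(-2514 \right)}} = \frac{1}{\frac{2}{-2425 + 2 \left(-3113\right)} - 1301} = \frac{1}{\frac{2}{-2425 - 6226} - 1301} = \frac{1}{\frac{2}{-8651} - 1301} = \frac{1}{2 \left(- \frac{1}{8651}\right) - 1301} = \frac{1}{- \frac{2}{8651} - 1301} = \frac{1}{- \frac{11254953}{8651}} = - \frac{8651}{11254953}$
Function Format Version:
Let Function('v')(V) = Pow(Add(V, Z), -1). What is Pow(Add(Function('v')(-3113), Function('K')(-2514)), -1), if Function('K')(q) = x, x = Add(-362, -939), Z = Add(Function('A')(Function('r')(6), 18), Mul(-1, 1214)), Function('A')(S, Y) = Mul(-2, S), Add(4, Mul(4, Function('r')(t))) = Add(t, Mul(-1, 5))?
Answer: Rational(-8651, 11254953) ≈ -0.00076864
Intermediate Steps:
Function('r')(t) = Add(Rational(-9, 4), Mul(Rational(1, 4), t)) (Function('r')(t) = Add(-1, Mul(Rational(1, 4), Add(t, Mul(-1, 5)))) = Add(-1, Mul(Rational(1, 4), Add(t, -5))) = Add(-1, Mul(Rational(1, 4), Add(-5, t))) = Add(-1, Add(Rational(-5, 4), Mul(Rational(1, 4), t))) = Add(Rational(-9, 4), Mul(Rational(1, 4), t)))
Z = Rational(-2425, 2) (Z = Add(Mul(-2, Add(Rational(-9, 4), Mul(Rational(1, 4), 6))), Mul(-1, 1214)) = Add(Mul(-2, Add(Rational(-9, 4), Rational(3, 2))), -1214) = Add(Mul(-2, Rational(-3, 4)), -1214) = Add(Rational(3, 2), -1214) = Rational(-2425, 2) ≈ -1212.5)
x = -1301
Function('K')(q) = -1301
Function('v')(V) = Pow(Add(Rational(-2425, 2), V), -1) (Function('v')(V) = Pow(Add(V, Rational(-2425, 2)), -1) = Pow(Add(Rational(-2425, 2), V), -1))
Pow(Add(Function('v')(-3113), Function('K')(-2514)), -1) = Pow(Add(Mul(2, Pow(Add(-2425, Mul(2, -3113)), -1)), -1301), -1) = Pow(Add(Mul(2, Pow(Add(-2425, -6226), -1)), -1301), -1) = Pow(Add(Mul(2, Pow(-8651, -1)), -1301), -1) = Pow(Add(Mul(2, Rational(-1, 8651)), -1301), -1) = Pow(Add(Rational(-2, 8651), -1301), -1) = Pow(Rational(-11254953, 8651), -1) = Rational(-8651, 11254953)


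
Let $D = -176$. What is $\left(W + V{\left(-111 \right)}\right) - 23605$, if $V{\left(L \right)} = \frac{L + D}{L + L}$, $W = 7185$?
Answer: $- \frac{3644953}{222} \approx -16419.0$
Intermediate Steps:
$V{\left(L \right)} = \frac{-176 + L}{2 L}$ ($V{\left(L \right)} = \frac{L - 176}{L + L} = \frac{-176 + L}{2 L}$)
$\left(W + V{\left(-111 \right)}\right) - 23605 = \left(7185 + \frac{-176 - 111}{2 \left(-111\right)}\right) - 23605 = \left(7185 + \frac{1}{2} \left(- \frac{1}{111}\right) \left(-287\right)\right) - 23605 = \left(7185 + \frac{287}{222}\right) - 23605 = \frac{1595357}{222} - 23605 = - \frac{3644953}{222}$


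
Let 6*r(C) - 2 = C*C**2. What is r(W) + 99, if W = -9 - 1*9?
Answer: -2618/3 ≈ -872.67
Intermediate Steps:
W = -18 (W = -9 - 9 = -18)
r(C) = 1/3 + C**3/6 (r(C) = 1/3 + (C*C**2)/6 = 1/3 + C**3/6)
r(W) + 99 = (1/3 + (1/6)*(-18)**3) + 99 = (1/3 + (1/6)*(-5832)) + 99 = (1/3 - 972) + 99 = -2915/3 + 99 = -2618/3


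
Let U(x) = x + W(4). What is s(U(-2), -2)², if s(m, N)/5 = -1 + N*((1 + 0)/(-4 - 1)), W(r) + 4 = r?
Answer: 9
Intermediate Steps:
W(r) = -4 + r
U(x) = x (U(x) = x + (-4 + 4) = x + 0 = x)
s(m, N) = -5 - N (s(m, N) = 5*(-1 + N*((1 + 0)/(-4 - 1))) = 5*(-1 + N*(1/(-5))) = 5*(-1 + N*(1*(-⅕))) = 5*(-1 + N*(-⅕)) = 5*(-1 - N/5) = -5 - N)
s(U(-2), -2)² = (-5 - 1*(-2))² = (-5 + 2)² = (-3)² = 9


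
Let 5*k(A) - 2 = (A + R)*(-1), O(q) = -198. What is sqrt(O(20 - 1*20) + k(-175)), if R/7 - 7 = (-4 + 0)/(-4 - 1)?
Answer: 3*I*sqrt(482)/5 ≈ 13.173*I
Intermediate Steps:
R = 273/5 (R = 49 + 7*((-4 + 0)/(-4 - 1)) = 49 + 7*(-4/(-5)) = 49 + 7*(-4*(-1/5)) = 49 + 7*(4/5) = 49 + 28/5 = 273/5 ≈ 54.600)
k(A) = -263/25 - A/5 (k(A) = 2/5 + ((A + 273/5)*(-1))/5 = 2/5 + ((273/5 + A)*(-1))/5 = 2/5 + (-273/5 - A)/5 = 2/5 + (-273/25 - A/5) = -263/25 - A/5)
sqrt(O(20 - 1*20) + k(-175)) = sqrt(-198 + (-263/25 - 1/5*(-175))) = sqrt(-198 + (-263/25 + 35)) = sqrt(-198 + 612/25) = sqrt(-4338/25) = 3*I*sqrt(482)/5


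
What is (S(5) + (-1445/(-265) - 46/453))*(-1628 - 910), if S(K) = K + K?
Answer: -311809374/8003 ≈ -38962.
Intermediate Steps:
S(K) = 2*K
(S(5) + (-1445/(-265) - 46/453))*(-1628 - 910) = (2*5 + (-1445/(-265) - 46/453))*(-1628 - 910) = (10 + (-1445*(-1/265) - 46*1/453))*(-2538) = (10 + (289/53 - 46/453))*(-2538) = (10 + 128479/24009)*(-2538) = (368569/24009)*(-2538) = -311809374/8003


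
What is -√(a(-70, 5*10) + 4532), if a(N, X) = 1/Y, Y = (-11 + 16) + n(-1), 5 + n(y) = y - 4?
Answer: -√113295/5 ≈ -67.319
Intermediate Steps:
n(y) = -9 + y (n(y) = -5 + (y - 4) = -5 + (-4 + y) = -9 + y)
Y = -5 (Y = (-11 + 16) + (-9 - 1) = 5 - 10 = -5)
a(N, X) = -⅕ (a(N, X) = 1/(-5) = -⅕)
-√(a(-70, 5*10) + 4532) = -√(-⅕ + 4532) = -√(22659/5) = -√113295/5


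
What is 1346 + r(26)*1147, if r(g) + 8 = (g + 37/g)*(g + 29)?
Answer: 44776025/26 ≈ 1.7222e+6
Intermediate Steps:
r(g) = -8 + (29 + g)*(g + 37/g) (r(g) = -8 + (g + 37/g)*(g + 29) = -8 + (g + 37/g)*(29 + g) = -8 + (29 + g)*(g + 37/g))
1346 + r(26)*1147 = 1346 + (29 + 26**2 + 29*26 + 1073/26)*1147 = 1346 + (29 + 676 + 754 + 1073*(1/26))*1147 = 1346 + (29 + 676 + 754 + 1073/26)*1147 = 1346 + (39007/26)*1147 = 1346 + 44741029/26 = 44776025/26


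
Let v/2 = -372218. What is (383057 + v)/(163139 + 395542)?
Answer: -361379/558681 ≈ -0.64684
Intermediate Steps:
v = -744436 (v = 2*(-372218) = -744436)
(383057 + v)/(163139 + 395542) = (383057 - 744436)/(163139 + 395542) = -361379/558681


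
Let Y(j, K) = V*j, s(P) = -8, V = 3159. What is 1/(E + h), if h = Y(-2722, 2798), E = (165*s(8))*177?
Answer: -1/8832438 ≈ -1.1322e-7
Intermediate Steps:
Y(j, K) = 3159*j
E = -233640 (E = (165*(-8))*177 = -1320*177 = -233640)
h = -8598798 (h = 3159*(-2722) = -8598798)
1/(E + h) = 1/(-233640 - 8598798) = 1/(-8832438) = -1/8832438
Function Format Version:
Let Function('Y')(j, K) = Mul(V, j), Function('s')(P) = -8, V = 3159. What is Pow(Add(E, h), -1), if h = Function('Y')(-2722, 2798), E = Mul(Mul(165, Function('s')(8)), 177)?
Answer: Rational(-1, 8832438) ≈ -1.1322e-7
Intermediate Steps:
Function('Y')(j, K) = Mul(3159, j)
E = -233640 (E = Mul(Mul(165, -8), 177) = Mul(-1320, 177) = -233640)
h = -8598798 (h = Mul(3159, -2722) = -8598798)
Pow(Add(E, h), -1) = Pow(Add(-233640, -8598798), -1) = Pow(-8832438, -1) = Rational(-1, 8832438)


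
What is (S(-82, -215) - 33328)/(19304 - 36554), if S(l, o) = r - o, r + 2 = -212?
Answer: 483/250 ≈ 1.9320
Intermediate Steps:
r = -214 (r = -2 - 212 = -214)
S(l, o) = -214 - o
(S(-82, -215) - 33328)/(19304 - 36554) = ((-214 - 1*(-215)) - 33328)/(19304 - 36554) = ((-214 + 215) - 33328)/(-17250) = (1 - 33328)*(-1/17250) = -33327*(-1/17250) = 483/250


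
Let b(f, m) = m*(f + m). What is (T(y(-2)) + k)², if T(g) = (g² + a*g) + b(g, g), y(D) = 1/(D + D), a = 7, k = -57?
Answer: 877969/256 ≈ 3429.6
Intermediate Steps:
y(D) = 1/(2*D)
T(g) = 3*g² + 7*g (T(g) = (g² + 7*g) + g*(g + g) = (g² + 7*g) + g*(2*g) = (g² + 7*g) + 2*g² = 3*g² + 7*g)
(T(y(-2)) + k)² = (((½)/(-2))*(7 + 3*((½)/(-2))) - 57)² = (((½)*(-½))*(7 + 3*((½)*(-½))) - 57)² = (-(7 + 3*(-¼))/4 - 57)² = (-(7 - ¾)/4 - 57)² = (-¼*25/4 - 57)² = (-25/16 - 57)² = (-937/16)² = 877969/256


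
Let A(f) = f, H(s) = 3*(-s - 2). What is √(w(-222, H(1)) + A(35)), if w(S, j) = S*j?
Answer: √2033 ≈ 45.089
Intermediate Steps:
H(s) = -6 - 3*s (H(s) = 3*(-2 - s) = -6 - 3*s)
√(w(-222, H(1)) + A(35)) = √(-222*(-6 - 3*1) + 35) = √(-222*(-6 - 3) + 35) = √(-222*(-9) + 35) = √(1998 + 35) = √2033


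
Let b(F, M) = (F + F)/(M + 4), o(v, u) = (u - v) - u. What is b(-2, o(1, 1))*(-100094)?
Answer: 400376/3 ≈ 1.3346e+5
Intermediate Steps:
o(v, u) = -v
b(F, M) = 2*F/(4 + M) (b(F, M) = (2*F)/(4 + M) = 2*F/(4 + M))
b(-2, o(1, 1))*(-100094) = (2*(-2)/(4 - 1*1))*(-100094) = (2*(-2)/(4 - 1))*(-100094) = (2*(-2)/3)*(-100094) = (2*(-2)*(⅓))*(-100094) = -4/3*(-100094) = 400376/3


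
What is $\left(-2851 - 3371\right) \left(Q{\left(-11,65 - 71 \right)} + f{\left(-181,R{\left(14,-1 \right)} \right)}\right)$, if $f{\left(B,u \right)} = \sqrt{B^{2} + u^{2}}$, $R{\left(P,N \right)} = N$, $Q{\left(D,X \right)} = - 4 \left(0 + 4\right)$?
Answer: $99552 - 6222 \sqrt{32762} \approx -1.0266 \cdot 10^{6}$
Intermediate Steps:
$Q{\left(D,X \right)} = -16$ ($Q{\left(D,X \right)} = \left(-4\right) 4 = -16$)
$\left(-2851 - 3371\right) \left(Q{\left(-11,65 - 71 \right)} + f{\left(-181,R{\left(14,-1 \right)} \right)}\right) = \left(-2851 - 3371\right) \left(-16 + \sqrt{\left(-181\right)^{2} + \left(-1\right)^{2}}\right) = - 6222 \left(-16 + \sqrt{32761 + 1}\right) = - 6222 \left(-16 + \sqrt{32762}\right) = 99552 - 6222 \sqrt{32762}$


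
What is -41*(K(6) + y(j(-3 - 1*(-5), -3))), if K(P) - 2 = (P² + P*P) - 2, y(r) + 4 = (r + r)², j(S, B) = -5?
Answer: -6888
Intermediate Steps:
y(r) = -4 + 4*r² (y(r) = -4 + (r + r)² = -4 + (2*r)² = -4 + 4*r²)
K(P) = 2*P² (K(P) = 2 + ((P² + P*P) - 2) = 2 + ((P² + P²) - 2) = 2 + (2*P² - 2) = 2 + (-2 + 2*P²) = 2*P²)
-41*(K(6) + y(j(-3 - 1*(-5), -3))) = -41*(2*6² + (-4 + 4*(-5)²)) = -41*(2*36 + (-4 + 4*25)) = -41*(72 + (-4 + 100)) = -41*(72 + 96) = -41*168 = -6888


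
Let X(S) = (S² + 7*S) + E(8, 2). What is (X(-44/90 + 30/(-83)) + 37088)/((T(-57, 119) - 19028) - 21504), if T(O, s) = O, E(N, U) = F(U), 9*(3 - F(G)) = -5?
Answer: -517362596056/566225682525 ≈ -0.91370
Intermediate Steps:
F(G) = 32/9 (F(G) = 3 - ⅑*(-5) = 3 + 5/9 = 32/9)
E(N, U) = 32/9
X(S) = 32/9 + S² + 7*S (X(S) = (S² + 7*S) + 32/9 = 32/9 + S² + 7*S)
(X(-44/90 + 30/(-83)) + 37088)/((T(-57, 119) - 19028) - 21504) = ((32/9 + (-44/90 + 30/(-83))² + 7*(-44/90 + 30/(-83))) + 37088)/((-57 - 19028) - 21504) = ((32/9 + (-44*1/90 + 30*(-1/83))² + 7*(-44*1/90 + 30*(-1/83))) + 37088)/(-19085 - 21504) = ((32/9 + (-22/45 - 30/83)² + 7*(-22/45 - 30/83)) + 37088)/(-40589) = ((32/9 + (-3176/3735)² + 7*(-3176/3735)) + 37088)*(-1/40589) = ((32/9 + 10086976/13950225 - 22232/3735) + 37088)*(-1/40589) = (-23348744/13950225 + 37088)*(-1/40589) = (517362596056/13950225)*(-1/40589) = -517362596056/566225682525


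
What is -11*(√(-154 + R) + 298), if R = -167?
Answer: -3278 - 11*I*√321 ≈ -3278.0 - 197.08*I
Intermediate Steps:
-11*(√(-154 + R) + 298) = -11*(√(-154 - 167) + 298) = -11*(√(-321) + 298) = -11*(I*√321 + 298) = -11*(298 + I*√321) = -3278 - 11*I*√321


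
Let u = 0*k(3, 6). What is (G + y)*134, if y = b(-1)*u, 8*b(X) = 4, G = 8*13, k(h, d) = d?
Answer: 13936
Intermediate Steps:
G = 104
u = 0 (u = 0*6 = 0)
b(X) = 1/2 (b(X) = (1/8)*4 = 1/2)
y = 0 (y = (1/2)*0 = 0)
(G + y)*134 = (104 + 0)*134 = 104*134 = 13936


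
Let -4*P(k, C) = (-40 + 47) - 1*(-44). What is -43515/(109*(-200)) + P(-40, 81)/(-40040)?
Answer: 34852371/17457440 ≈ 1.9964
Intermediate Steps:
P(k, C) = -51/4 (P(k, C) = -((-40 + 47) - 1*(-44))/4 = -(7 + 44)/4 = -1/4*51 = -51/4)
-43515/(109*(-200)) + P(-40, 81)/(-40040) = -43515/(109*(-200)) - 51/4/(-40040) = -43515/(-21800) - 51/4*(-1/40040) = -43515*(-1/21800) + 51/160160 = 8703/4360 + 51/160160 = 34852371/17457440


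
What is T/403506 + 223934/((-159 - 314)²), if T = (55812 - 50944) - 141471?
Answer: 59796660017/90275993874 ≈ 0.66238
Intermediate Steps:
T = -136603 (T = 4868 - 141471 = -136603)
T/403506 + 223934/((-159 - 314)²) = -136603/403506 + 223934/((-159 - 314)²) = -136603*1/403506 + 223934/((-473)²) = -136603/403506 + 223934/223729 = 59796660017/90275993874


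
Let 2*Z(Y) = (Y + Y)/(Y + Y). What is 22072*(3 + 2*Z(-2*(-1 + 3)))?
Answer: 88288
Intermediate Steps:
Z(Y) = ½ (Z(Y) = ((Y + Y)/(Y + Y))/2 = ((2*Y)/((2*Y)))/2 = ((2*Y)*(1/(2*Y)))/2 = (½)*1 = ½)
22072*(3 + 2*Z(-2*(-1 + 3))) = 22072*(3 + 2*(½)) = 22072*(3 + 1) = 22072*4 = 88288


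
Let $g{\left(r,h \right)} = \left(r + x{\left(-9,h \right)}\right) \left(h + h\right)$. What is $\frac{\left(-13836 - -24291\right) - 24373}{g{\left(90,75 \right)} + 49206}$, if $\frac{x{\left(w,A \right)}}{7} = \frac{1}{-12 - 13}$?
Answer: $- \frac{6959}{31332} \approx -0.22211$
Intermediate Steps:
$x{\left(w,A \right)} = - \frac{7}{25}$ ($x{\left(w,A \right)} = \frac{7}{-12 - 13} = \frac{7}{-25} = 7 \left(- \frac{1}{25}\right) = - \frac{7}{25}$)
$g{\left(r,h \right)} = 2 h \left(- \frac{7}{25} + r\right)$ ($g{\left(r,h \right)} = \left(r - \frac{7}{25}\right) \left(h + h\right) = \left(- \frac{7}{25} + r\right) 2 h = 2 h \left(- \frac{7}{25} + r\right)$)
$\frac{\left(-13836 - -24291\right) - 24373}{g{\left(90,75 \right)} + 49206} = \frac{\left(-13836 - -24291\right) - 24373}{\frac{2}{25} \cdot 75 \left(-7 + 25 \cdot 90\right) + 49206} = \frac{\left(-13836 + 24291\right) - 24373}{\frac{2}{25} \cdot 75 \left(-7 + 2250\right) + 49206} = \frac{10455 - 24373}{\frac{2}{25} \cdot 75 \cdot 2243 + 49206} = - \frac{13918}{13458 + 49206} = - \frac{13918}{62664} = \left(-13918\right) \frac{1}{62664} = - \frac{6959}{31332}$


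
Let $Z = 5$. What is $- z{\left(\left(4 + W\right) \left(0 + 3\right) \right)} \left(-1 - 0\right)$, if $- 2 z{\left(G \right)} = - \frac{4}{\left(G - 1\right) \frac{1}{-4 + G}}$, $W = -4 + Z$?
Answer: $\frac{11}{7} \approx 1.5714$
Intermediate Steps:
$W = 1$ ($W = -4 + 5 = 1$)
$z{\left(G \right)} = \frac{2 \left(-4 + G\right)}{-1 + G}$ ($z{\left(G \right)} = - \frac{\left(-4\right) \frac{1}{\left(G - 1\right) \frac{1}{-4 + G}}}{2} = - \frac{\left(-4\right) \frac{1}{\left(-1 + G\right) \frac{1}{-4 + G}}}{2} = - \frac{\left(-4\right) \frac{1}{\frac{1}{-4 + G} \left(-1 + G\right)}}{2} = - \frac{\left(-4\right) \frac{-4 + G}{-1 + G}}{2} = - \frac{\left(-4\right) \frac{1}{-1 + G} \left(-4 + G\right)}{2} = \frac{2 \left(-4 + G\right)}{-1 + G}$)
$- z{\left(\left(4 + W\right) \left(0 + 3\right) \right)} \left(-1 - 0\right) = - \frac{2 \left(-4 + \left(4 + 1\right) \left(0 + 3\right)\right)}{-1 + \left(4 + 1\right) \left(0 + 3\right)} \left(-1 - 0\right) = - \frac{2 \left(-4 + 5 \cdot 3\right)}{-1 + 5 \cdot 3} \left(-1 + 0\right) = - \frac{2 \left(-4 + 15\right)}{-1 + 15} \left(-1\right) = - \frac{2 \cdot 11}{14} \left(-1\right) = \left(-1\right) \frac{11}{7} \left(-1\right) = \left(- \frac{11}{7}\right) \left(-1\right) = \frac{11}{7}$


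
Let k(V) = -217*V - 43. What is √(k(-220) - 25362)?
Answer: √22335 ≈ 149.45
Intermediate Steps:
k(V) = -43 - 217*V
√(k(-220) - 25362) = √((-43 - 217*(-220)) - 25362) = √((-43 + 47740) - 25362) = √(47697 - 25362) = √22335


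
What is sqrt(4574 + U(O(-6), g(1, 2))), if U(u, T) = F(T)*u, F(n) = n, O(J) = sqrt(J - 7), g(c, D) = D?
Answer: sqrt(4574 + 2*I*sqrt(13)) ≈ 67.631 + 0.0533*I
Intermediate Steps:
O(J) = sqrt(-7 + J)
U(u, T) = T*u
sqrt(4574 + U(O(-6), g(1, 2))) = sqrt(4574 + 2*sqrt(-7 - 6)) = sqrt(4574 + 2*sqrt(-13)) = sqrt(4574 + 2*(I*sqrt(13))) = sqrt(4574 + 2*I*sqrt(13))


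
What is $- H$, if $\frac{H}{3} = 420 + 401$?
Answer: $-2463$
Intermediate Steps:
$H = 2463$ ($H = 3 \left(420 + 401\right) = 3 \cdot 821 = 2463$)
$- H = \left(-1\right) 2463 = -2463$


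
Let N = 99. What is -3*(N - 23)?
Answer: -228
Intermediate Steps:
-3*(N - 23) = -3*(99 - 23) = -3*76 = -228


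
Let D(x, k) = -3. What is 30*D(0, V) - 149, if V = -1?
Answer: -239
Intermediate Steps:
30*D(0, V) - 149 = 30*(-3) - 149 = -90 - 149 = -239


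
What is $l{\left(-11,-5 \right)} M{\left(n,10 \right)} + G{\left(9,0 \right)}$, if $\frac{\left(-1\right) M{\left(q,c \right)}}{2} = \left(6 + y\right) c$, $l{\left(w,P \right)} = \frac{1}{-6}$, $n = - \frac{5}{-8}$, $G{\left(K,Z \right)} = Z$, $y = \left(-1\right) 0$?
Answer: $20$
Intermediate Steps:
$y = 0$
$n = \frac{5}{8}$ ($n = \left(-5\right) \left(- \frac{1}{8}\right) = \frac{5}{8} \approx 0.625$)
$l{\left(w,P \right)} = - \frac{1}{6}$
$M{\left(q,c \right)} = - 12 c$ ($M{\left(q,c \right)} = - 2 \left(6 + 0\right) c = - 2 \cdot 6 c = - 12 c$)
$l{\left(-11,-5 \right)} M{\left(n,10 \right)} + G{\left(9,0 \right)} = - \frac{\left(-12\right) 10}{6} + 0 = \left(- \frac{1}{6}\right) \left(-120\right) + 0 = 20 + 0 = 20$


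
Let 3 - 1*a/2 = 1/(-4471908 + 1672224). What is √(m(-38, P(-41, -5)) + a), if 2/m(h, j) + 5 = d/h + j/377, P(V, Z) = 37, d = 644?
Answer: √17862965015377898702/1738759302 ≈ 2.4307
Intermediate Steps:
a = 8399053/1399842 (a = 6 - 2/(-4471908 + 1672224) = 6 - 2/(-2799684) = 6 - 2*(-1/2799684) = 6 + 1/1399842 = 8399053/1399842 ≈ 6.0000)
m(h, j) = 2/(-5 + 644/h + j/377) (m(h, j) = 2/(-5 + (644/h + j/377)) = 2/(-5 + 644/h + j/377))
√(m(-38, P(-41, -5)) + a) = √(754*(-38)/(242788 - 1885*(-38) - 38*37) + 8399053/1399842) = √(754*(-38)/(242788 + 71630 - 1406) + 8399053/1399842) = √(754*(-38)/313012 + 8399053/1399842) = √(754*(-38)*(1/313012) + 8399053/1399842) = √(-7163/78253 + 8399053/1399842) = √(647224026163/109541836026) = √17862965015377898702/1738759302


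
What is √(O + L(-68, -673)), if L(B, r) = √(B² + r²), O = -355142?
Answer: √(-355142 + √457553) ≈ 595.37*I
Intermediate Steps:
√(O + L(-68, -673)) = √(-355142 + √((-68)² + (-673)²)) = √(-355142 + √(4624 + 452929)) = √(-355142 + √457553)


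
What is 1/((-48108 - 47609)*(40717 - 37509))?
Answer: -1/307060136 ≈ -3.2567e-9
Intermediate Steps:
1/((-48108 - 47609)*(40717 - 37509)) = 1/(-95717*3208) = 1/(-307060136) = -1/307060136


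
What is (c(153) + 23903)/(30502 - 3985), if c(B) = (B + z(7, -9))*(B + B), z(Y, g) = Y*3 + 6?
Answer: 78983/26517 ≈ 2.9786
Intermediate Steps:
z(Y, g) = 6 + 3*Y (z(Y, g) = 3*Y + 6 = 6 + 3*Y)
c(B) = 2*B*(27 + B) (c(B) = (B + (6 + 3*7))*(B + B) = (B + (6 + 21))*(2*B) = (B + 27)*(2*B) = (27 + B)*(2*B) = 2*B*(27 + B))
(c(153) + 23903)/(30502 - 3985) = (2*153*(27 + 153) + 23903)/(30502 - 3985) = (2*153*180 + 23903)/26517 = (55080 + 23903)*(1/26517) = 78983*(1/26517) = 78983/26517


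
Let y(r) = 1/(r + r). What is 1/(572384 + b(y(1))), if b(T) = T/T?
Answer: 1/572385 ≈ 1.7471e-6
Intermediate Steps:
y(r) = 1/(2*r)
b(T) = 1
1/(572384 + b(y(1))) = 1/(572384 + 1) = 1/572385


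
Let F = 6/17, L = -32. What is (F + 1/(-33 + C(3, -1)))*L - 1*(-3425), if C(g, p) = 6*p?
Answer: 2263831/663 ≈ 3414.5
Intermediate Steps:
F = 6/17 (F = 6*(1/17) = 6/17 ≈ 0.35294)
(F + 1/(-33 + C(3, -1)))*L - 1*(-3425) = (6/17 + 1/(-33 + 6*(-1)))*(-32) - 1*(-3425) = (6/17 + 1/(-33 - 6))*(-32) + 3425 = (6/17 + 1/(-39))*(-32) + 3425 = (6/17 - 1/39)*(-32) + 3425 = (217/663)*(-32) + 3425 = -6944/663 + 3425 = 2263831/663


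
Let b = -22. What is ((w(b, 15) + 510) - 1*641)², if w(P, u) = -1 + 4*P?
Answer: 48400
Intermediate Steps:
((w(b, 15) + 510) - 1*641)² = (((-1 + 4*(-22)) + 510) - 1*641)² = (((-1 - 88) + 510) - 641)² = ((-89 + 510) - 641)² = (421 - 641)² = (-220)² = 48400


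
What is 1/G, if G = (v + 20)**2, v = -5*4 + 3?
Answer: 1/9 ≈ 0.11111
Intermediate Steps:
v = -17 (v = -20 + 3 = -17)
G = 9 (G = (-17 + 20)**2 = 3**2 = 9)
1/G = 1/9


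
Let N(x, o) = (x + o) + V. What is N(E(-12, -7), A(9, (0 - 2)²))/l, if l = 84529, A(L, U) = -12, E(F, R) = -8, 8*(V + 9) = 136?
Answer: -12/84529 ≈ -0.00014196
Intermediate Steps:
V = 8 (V = -9 + (⅛)*136 = -9 + 17 = 8)
N(x, o) = 8 + o + x (N(x, o) = (x + o) + 8 = (o + x) + 8 = 8 + o + x)
N(E(-12, -7), A(9, (0 - 2)²))/l = (8 - 12 - 8)/84529 = -12*1/84529 = -12/84529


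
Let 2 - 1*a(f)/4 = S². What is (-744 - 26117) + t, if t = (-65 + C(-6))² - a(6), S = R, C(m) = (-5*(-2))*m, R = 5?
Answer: -11144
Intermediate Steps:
C(m) = 10*m
S = 5
a(f) = -92 (a(f) = 8 - 4*5² = 8 - 4*25 = 8 - 100 = -92)
t = 15717 (t = (-65 + 10*(-6))² - 1*(-92) = (-65 - 60)² + 92 = (-125)² + 92 = 15625 + 92 = 15717)
(-744 - 26117) + t = (-744 - 26117) + 15717 = -26861 + 15717 = -11144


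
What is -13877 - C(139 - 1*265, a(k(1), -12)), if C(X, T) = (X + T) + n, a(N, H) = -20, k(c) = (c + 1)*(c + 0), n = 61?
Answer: -13792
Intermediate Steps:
k(c) = c*(1 + c) (k(c) = (1 + c)*c = c*(1 + c))
C(X, T) = 61 + T + X (C(X, T) = (X + T) + 61 = (T + X) + 61 = 61 + T + X)
-13877 - C(139 - 1*265, a(k(1), -12)) = -13877 - (61 - 20 + (139 - 1*265)) = -13877 - (61 - 20 + (139 - 265)) = -13877 - (61 - 20 - 126) = -13877 - 1*(-85) = -13877 + 85 = -13792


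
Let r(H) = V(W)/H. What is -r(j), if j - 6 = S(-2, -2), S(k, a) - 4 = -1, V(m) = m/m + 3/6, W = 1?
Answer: -⅙ ≈ -0.16667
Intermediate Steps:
V(m) = 3/2 (V(m) = 1 + 3*(⅙) = 1 + ½ = 3/2)
S(k, a) = 3 (S(k, a) = 4 - 1 = 3)
j = 9 (j = 6 + 3 = 9)
r(H) = 3/(2*H)
-r(j) = -3/(2*9) = -1*⅙ = -⅙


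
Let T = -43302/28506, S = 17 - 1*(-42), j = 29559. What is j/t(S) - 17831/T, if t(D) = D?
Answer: 88330798/7217 ≈ 12239.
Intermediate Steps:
S = 59 (S = 17 + 42 = 59)
T = -7217/4751 (T = -43302*1/28506 = -7217/4751 ≈ -1.5190)
j/t(S) - 17831/T = 29559/59 - 17831/(-7217/4751) = 29559*(1/59) - 17831*(-4751/7217) = 501 + 84715081/7217 = 88330798/7217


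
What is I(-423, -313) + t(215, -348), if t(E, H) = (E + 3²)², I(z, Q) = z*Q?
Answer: 182575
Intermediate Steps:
I(z, Q) = Q*z
t(E, H) = (9 + E)² (t(E, H) = (E + 9)² = (9 + E)²)
I(-423, -313) + t(215, -348) = -313*(-423) + (9 + 215)² = 132399 + 224² = 132399 + 50176 = 182575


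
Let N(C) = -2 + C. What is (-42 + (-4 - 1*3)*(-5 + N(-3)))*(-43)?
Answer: -1204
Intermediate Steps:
(-42 + (-4 - 1*3)*(-5 + N(-3)))*(-43) = (-42 + (-4 - 1*3)*(-5 + (-2 - 3)))*(-43) = (-42 + (-4 - 3)*(-5 - 5))*(-43) = (-42 - 7*(-10))*(-43) = (-42 + 70)*(-43) = 28*(-43) = -1204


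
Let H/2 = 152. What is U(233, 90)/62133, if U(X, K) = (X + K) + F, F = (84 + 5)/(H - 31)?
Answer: 88268/16962309 ≈ 0.0052038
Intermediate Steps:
H = 304 (H = 2*152 = 304)
F = 89/273 (F = (84 + 5)/(304 - 31) = 89/273 ≈ 0.32601)
U(X, K) = 89/273 + K + X (U(X, K) = (X + K) + 89/273 = (K + X) + 89/273 = 89/273 + K + X)
U(233, 90)/62133 = (89/273 + 90 + 233)/62133 = (88268/273)*(1/62133) = 88268/16962309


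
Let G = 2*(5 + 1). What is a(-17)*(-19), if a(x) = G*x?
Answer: 3876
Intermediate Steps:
G = 12 (G = 2*6 = 12)
a(x) = 12*x
a(-17)*(-19) = (12*(-17))*(-19) = -204*(-19) = 3876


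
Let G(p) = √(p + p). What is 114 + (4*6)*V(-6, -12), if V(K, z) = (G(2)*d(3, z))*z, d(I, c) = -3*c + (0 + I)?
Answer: -22350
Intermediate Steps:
d(I, c) = I - 3*c (d(I, c) = -3*c + I = I - 3*c)
G(p) = √2*√p (G(p) = √(2*p) = √2*√p)
V(K, z) = z*(6 - 6*z) (V(K, z) = ((√2*√2)*(3 - 3*z))*z = (2*(3 - 3*z))*z = (6 - 6*z)*z = z*(6 - 6*z))
114 + (4*6)*V(-6, -12) = 114 + (4*6)*(6*(-12)*(1 - 1*(-12))) = 114 + 24*(6*(-12)*(1 + 12)) = 114 + 24*(6*(-12)*13) = 114 + 24*(-936) = 114 - 22464 = -22350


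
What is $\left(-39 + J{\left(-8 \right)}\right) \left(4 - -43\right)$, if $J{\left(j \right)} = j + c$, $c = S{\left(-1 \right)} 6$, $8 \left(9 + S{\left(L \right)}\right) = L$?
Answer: $- \frac{19129}{4} \approx -4782.3$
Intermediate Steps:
$S{\left(L \right)} = -9 + \frac{L}{8}$
$c = - \frac{219}{4}$ ($c = \left(-9 + \frac{1}{8} \left(-1\right)\right) 6 = \left(-9 - \frac{1}{8}\right) 6 = \left(- \frac{73}{8}\right) 6 = - \frac{219}{4} \approx -54.75$)
$J{\left(j \right)} = - \frac{219}{4} + j$ ($J{\left(j \right)} = j - \frac{219}{4} = - \frac{219}{4} + j$)
$\left(-39 + J{\left(-8 \right)}\right) \left(4 - -43\right) = \left(-39 - \frac{251}{4}\right) \left(4 - -43\right) = \left(-39 - \frac{251}{4}\right) \left(4 + 43\right) = \left(- \frac{407}{4}\right) 47 = - \frac{19129}{4}$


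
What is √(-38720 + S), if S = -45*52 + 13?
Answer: I*√41047 ≈ 202.6*I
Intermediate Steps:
S = -2327 (S = -2340 + 13 = -2327)
√(-38720 + S) = √(-38720 - 2327) = √(-41047) = I*√41047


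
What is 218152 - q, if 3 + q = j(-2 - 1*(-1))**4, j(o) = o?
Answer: 218154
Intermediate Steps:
q = -2 (q = -3 + (-2 - 1*(-1))**4 = -3 + (-2 + 1)**4 = -3 + (-1)**4 = -3 + 1 = -2)
218152 - q = 218152 - 1*(-2) = 218152 + 2 = 218154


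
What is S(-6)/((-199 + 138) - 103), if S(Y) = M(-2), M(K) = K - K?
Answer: 0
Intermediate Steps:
M(K) = 0
S(Y) = 0
S(-6)/((-199 + 138) - 103) = 0/((-199 + 138) - 103) = 0/(-61 - 103) = 0/(-164) = 0*(-1/164) = 0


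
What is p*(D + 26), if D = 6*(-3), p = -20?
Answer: -160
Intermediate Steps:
D = -18
p*(D + 26) = -20*(-18 + 26) = -20*8 = -160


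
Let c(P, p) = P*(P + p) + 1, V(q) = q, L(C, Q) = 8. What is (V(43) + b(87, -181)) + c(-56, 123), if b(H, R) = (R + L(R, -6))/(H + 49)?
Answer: -504461/136 ≈ -3709.3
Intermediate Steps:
c(P, p) = 1 + P*(P + p)
b(H, R) = (8 + R)/(49 + H) (b(H, R) = (R + 8)/(H + 49) = (8 + R)/(49 + H))
(V(43) + b(87, -181)) + c(-56, 123) = (43 + (8 - 181)/(49 + 87)) + (1 + (-56)² - 56*123) = (43 - 173/136) + (1 + 3136 - 6888) = (43 + (1/136)*(-173)) - 3751 = (43 - 173/136) - 3751 = 5675/136 - 3751 = -504461/136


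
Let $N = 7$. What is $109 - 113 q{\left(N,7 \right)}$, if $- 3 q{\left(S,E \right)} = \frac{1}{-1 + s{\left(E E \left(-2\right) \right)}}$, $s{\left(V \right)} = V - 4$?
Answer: $\frac{33568}{309} \approx 108.63$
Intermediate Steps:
$s{\left(V \right)} = -4 + V$
$q{\left(S,E \right)} = - \frac{1}{3 \left(-5 - 2 E^{2}\right)}$ ($q{\left(S,E \right)} = - \frac{1}{3 \left(-1 + \left(-4 + E E \left(-2\right)\right)\right)} = - \frac{1}{3 \left(-1 + \left(-4 + E^{2} \left(-2\right)\right)\right)} = - \frac{1}{3 \left(-1 - \left(4 + 2 E^{2}\right)\right)} = - \frac{1}{3 \left(-5 - 2 E^{2}\right)}$)
$109 - 113 q{\left(N,7 \right)} = 109 - 113 \frac{1}{3 \left(5 + 2 \cdot 7^{2}\right)} = 109 - 113 \frac{1}{3 \left(5 + 2 \cdot 49\right)} = 109 - 113 \frac{1}{3 \left(5 + 98\right)} = 109 - 113 \frac{1}{3 \cdot 103} = 109 - 113 \cdot \frac{1}{3} \cdot \frac{1}{103} = 109 - \frac{113}{309} = \frac{33568}{309}$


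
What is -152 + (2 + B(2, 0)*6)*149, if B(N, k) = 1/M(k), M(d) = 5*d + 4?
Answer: 739/2 ≈ 369.50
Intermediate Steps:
M(d) = 4 + 5*d
B(N, k) = 1/(4 + 5*k)
-152 + (2 + B(2, 0)*6)*149 = -152 + (2 + 6/(4 + 5*0))*149 = -152 + (2 + 6/(4 + 0))*149 = -152 + (2 + 6/4)*149 = -152 + (2 + (1/4)*6)*149 = -152 + (2 + 3/2)*149 = -152 + (7/2)*149 = -152 + 1043/2 = 739/2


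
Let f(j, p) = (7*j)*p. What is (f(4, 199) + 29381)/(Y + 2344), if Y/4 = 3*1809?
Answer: 34953/24052 ≈ 1.4532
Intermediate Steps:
f(j, p) = 7*j*p
Y = 21708 (Y = 4*(3*1809) = 4*5427 = 21708)
(f(4, 199) + 29381)/(Y + 2344) = (7*4*199 + 29381)/(21708 + 2344) = (5572 + 29381)/24052 = 34953*(1/24052) = 34953/24052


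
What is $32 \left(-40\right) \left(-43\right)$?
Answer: $55040$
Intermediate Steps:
$32 \left(-40\right) \left(-43\right) = \left(-1280\right) \left(-43\right) = 55040$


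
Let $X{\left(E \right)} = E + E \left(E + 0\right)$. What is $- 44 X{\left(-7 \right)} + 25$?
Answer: $-1823$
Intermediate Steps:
$X{\left(E \right)} = E + E^{2}$ ($X{\left(E \right)} = E + E E = E + E^{2}$)
$- 44 X{\left(-7 \right)} + 25 = - 44 \left(- 7 \left(1 - 7\right)\right) + 25 = - 44 \left(\left(-7\right) \left(-6\right)\right) + 25 = \left(-44\right) 42 + 25 = -1848 + 25 = -1823$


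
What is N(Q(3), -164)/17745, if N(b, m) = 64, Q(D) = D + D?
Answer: 64/17745 ≈ 0.0036067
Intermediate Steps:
Q(D) = 2*D
N(Q(3), -164)/17745 = 64/17745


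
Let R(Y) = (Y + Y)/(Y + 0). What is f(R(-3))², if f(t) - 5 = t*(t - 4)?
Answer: 1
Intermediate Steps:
R(Y) = 2 (R(Y) = (2*Y)/Y = 2)
f(t) = 5 + t*(-4 + t) (f(t) = 5 + t*(t - 4) = 5 + t*(-4 + t))
f(R(-3))² = (5 + 2² - 4*2)² = (5 + 4 - 8)² = 1² = 1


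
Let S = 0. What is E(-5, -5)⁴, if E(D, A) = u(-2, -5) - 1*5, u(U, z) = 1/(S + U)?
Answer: 14641/16 ≈ 915.06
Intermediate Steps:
u(U, z) = 1/U (u(U, z) = 1/(0 + U) = 1/U)
E(D, A) = -11/2 (E(D, A) = 1/(-2) - 1*5 = -½ - 5 = -11/2)
E(-5, -5)⁴ = (-11/2)⁴ = 14641/16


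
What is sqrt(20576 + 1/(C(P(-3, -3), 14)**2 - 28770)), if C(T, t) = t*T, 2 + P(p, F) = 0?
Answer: 9*sqrt(198956252110)/27986 ≈ 143.44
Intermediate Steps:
P(p, F) = -2 (P(p, F) = -2 + 0 = -2)
C(T, t) = T*t
sqrt(20576 + 1/(C(P(-3, -3), 14)**2 - 28770)) = sqrt(20576 + 1/((-2*14)**2 - 28770)) = sqrt(20576 + 1/((-28)**2 - 28770)) = sqrt(20576 + 1/(784 - 28770)) = sqrt(20576 + 1/(-27986)) = sqrt(20576 - 1/27986) = sqrt(575839935/27986) = 9*sqrt(198956252110)/27986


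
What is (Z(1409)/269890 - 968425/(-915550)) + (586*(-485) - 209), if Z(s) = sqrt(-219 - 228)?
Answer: -10415953881/36622 + I*sqrt(447)/269890 ≈ -2.8442e+5 + 7.8337e-5*I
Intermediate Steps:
Z(s) = I*sqrt(447) (Z(s) = sqrt(-447) = I*sqrt(447))
(Z(1409)/269890 - 968425/(-915550)) + (586*(-485) - 209) = ((I*sqrt(447))/269890 - 968425/(-915550)) + (586*(-485) - 209) = ((I*sqrt(447))*(1/269890) - 968425*(-1/915550)) + (-284210 - 209) = (I*sqrt(447)/269890 + 38737/36622) - 284419 = (38737/36622 + I*sqrt(447)/269890) - 284419 = -10415953881/36622 + I*sqrt(447)/269890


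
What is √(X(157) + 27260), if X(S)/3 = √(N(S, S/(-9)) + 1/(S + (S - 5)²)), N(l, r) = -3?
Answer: √(14749680538460 + 69783*I*√1623199102)/23261 ≈ 165.11 + 0.015736*I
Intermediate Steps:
X(S) = 3*√(-3 + 1/(S + (-5 + S)²)) (X(S) = 3*√(-3 + 1/(S + (S - 5)²)) = 3*√(-3 + 1/(S + (-5 + S)²)))
√(X(157) + 27260) = √(3*√((1 - 3*157 - 3*(-5 + 157)²)/(157 + (-5 + 157)²)) + 27260) = √(3*√((1 - 471 - 3*152²)/(157 + 152²)) + 27260) = √(3*√((1 - 471 - 3*23104)/(157 + 23104)) + 27260) = √(3*√((1 - 471 - 69312)/23261) + 27260) = √(3*√((1/23261)*(-69782)) + 27260) = √(3*√(-69782/23261) + 27260) = √(3*(I*√1623199102/23261) + 27260) = √(3*I*√1623199102/23261 + 27260) = √(27260 + 3*I*√1623199102/23261)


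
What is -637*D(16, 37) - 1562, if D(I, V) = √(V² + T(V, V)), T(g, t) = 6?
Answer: -1562 - 3185*√55 ≈ -25183.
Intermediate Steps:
D(I, V) = √(6 + V²) (D(I, V) = √(V² + 6) = √(6 + V²))
-637*D(16, 37) - 1562 = -637*√(6 + 37²) - 1562 = -637*√(6 + 1369) - 1562 = -3185*√55 - 1562 = -1562 - 3185*√55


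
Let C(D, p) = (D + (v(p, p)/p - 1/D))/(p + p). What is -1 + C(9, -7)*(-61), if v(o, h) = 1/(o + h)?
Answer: 466441/12348 ≈ 37.775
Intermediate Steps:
v(o, h) = 1/(h + o)
C(D, p) = (D + 1/(2*p²) - 1/D)/(2*p) (C(D, p) = (D + (1/((p + p)*p) - 1/D))/(p + p) = (D + (1/(((2*p))*p) - 1/D))/((2*p)) = (D + ((1/(2*p))/p - 1/D))*(1/(2*p)) = (D + (1/(2*p²) - 1/D))*(1/(2*p)) = (D + 1/(2*p²) - 1/D)*(1/(2*p)) = (D + 1/(2*p²) - 1/D)/(2*p))
-1 + C(9, -7)*(-61) = -1 + ((¼)*(9 + 2*(-7)²*(-1 + 9²))/(9*(-7)³))*(-61) = -1 + ((¼)*(⅑)*(-1/343)*(9 + 2*49*(-1 + 81)))*(-61) = -1 + ((¼)*(⅑)*(-1/343)*(9 + 2*49*80))*(-61) = -1 + ((¼)*(⅑)*(-1/343)*(9 + 7840))*(-61) = -1 + ((¼)*(⅑)*(-1/343)*7849)*(-61) = -1 - 7849/12348*(-61) = -1 + 478789/12348 = 466441/12348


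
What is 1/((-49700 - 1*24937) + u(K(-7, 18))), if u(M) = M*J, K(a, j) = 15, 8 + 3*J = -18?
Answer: -1/74767 ≈ -1.3375e-5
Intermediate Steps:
J = -26/3 (J = -8/3 + (⅓)*(-18) = -8/3 - 6 = -26/3 ≈ -8.6667)
u(M) = -26*M/3 (u(M) = M*(-26/3) = -26*M/3)
1/((-49700 - 1*24937) + u(K(-7, 18))) = 1/((-49700 - 1*24937) - 26/3*15) = 1/((-49700 - 24937) - 130) = 1/(-74637 - 130) = 1/(-74767) = -1/74767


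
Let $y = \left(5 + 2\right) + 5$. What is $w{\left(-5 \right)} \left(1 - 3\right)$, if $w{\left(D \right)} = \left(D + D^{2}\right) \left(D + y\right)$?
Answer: $-280$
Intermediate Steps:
$y = 12$ ($y = 7 + 5 = 12$)
$w{\left(D \right)} = \left(12 + D\right) \left(D + D^{2}\right)$ ($w{\left(D \right)} = \left(D + D^{2}\right) \left(D + 12\right) = \left(D + D^{2}\right) \left(12 + D\right) = \left(12 + D\right) \left(D + D^{2}\right)$)
$w{\left(-5 \right)} \left(1 - 3\right) = - 5 \left(12 + \left(-5\right)^{2} + 13 \left(-5\right)\right) \left(1 - 3\right) = - 5 \left(12 + 25 - 65\right) \left(1 - 3\right) = \left(-5\right) \left(-28\right) \left(1 - 3\right) = 140 \left(-2\right) = -280$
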